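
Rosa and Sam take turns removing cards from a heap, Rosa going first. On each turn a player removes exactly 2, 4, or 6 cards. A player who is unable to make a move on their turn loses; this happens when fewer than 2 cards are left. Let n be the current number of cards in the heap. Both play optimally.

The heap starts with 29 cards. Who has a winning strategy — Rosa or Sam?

Rosa wins.

Label each position W (a win for the player to move) or L (a loss). A position with no legal move is L; any other position is W exactly when some move reaches an L, and L when every move reaches a W.
n=0: no move → L
n=1: no move → L
n=2: reaches L-position 0 → W
n=3: reaches L-position 1 → W
n=4: reaches L-position 0 → W
n=5: reaches L-position 1 → W
n=6: reaches L-position 0 → W
n=7: reaches L-position 1 → W
n=8: only reaches 6(W), 4(W), 2(W), all W → L
n=9: only reaches 7(W), 5(W), 3(W), all W → L
n=10: reaches L-position 8 → W
n=11: reaches L-position 9 → W
n=12: reaches L-position 8 → W
n=13: reaches L-position 9 → W
n=14: reaches L-position 8 → W
n=15: reaches L-position 9 → W
n=16: only reaches 14(W), 12(W), 10(W), all W → L
n=17: only reaches 15(W), 13(W), 11(W), all W → L
n=18: reaches L-position 16 → W
n=19: reaches L-position 17 → W
n=20: reaches L-position 16 → W
n=21: reaches L-position 17 → W
n=22: reaches L-position 16 → W
n=23: reaches L-position 17 → W
n=24: only reaches 22(W), 20(W), 18(W), all W → L
n=25: only reaches 23(W), 21(W), 19(W), all W → L
n=26: reaches L-position 24 → W
n=27: reaches L-position 25 → W
n=28: reaches L-position 24 → W
n=29: reaches L-position 25 → W
The starting position 29 is W: Rosa should remove 4, leaving 25, handing over an L position.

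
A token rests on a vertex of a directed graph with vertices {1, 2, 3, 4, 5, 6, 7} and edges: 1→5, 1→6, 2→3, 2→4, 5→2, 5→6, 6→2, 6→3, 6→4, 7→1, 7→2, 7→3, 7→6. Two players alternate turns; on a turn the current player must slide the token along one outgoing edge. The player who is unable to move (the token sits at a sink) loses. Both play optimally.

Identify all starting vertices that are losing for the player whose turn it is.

3, 4, 5

Label each position W (a win for the player to move) or L (a loss). A position with no legal move is L; any other position is W exactly when some move reaches an L, and L when every move reaches a W.
Every edge goes from a vertex to one that appears earlier in the order 3, 4, 2, 6, 5, 1, 7, so processing vertices in that order labels each vertex after all of its successors.
3: no outgoing edge → L
4: no outgoing edge → L
2: reaches L-position 4 → W
6: reaches L-position 4 → W
5: only reaches 6(W), 2(W), all W → L
1: reaches L-position 5 → W
7: reaches L-position 3 → W
Reading off the rows marked L gives the requested list; there are 3 such vertices.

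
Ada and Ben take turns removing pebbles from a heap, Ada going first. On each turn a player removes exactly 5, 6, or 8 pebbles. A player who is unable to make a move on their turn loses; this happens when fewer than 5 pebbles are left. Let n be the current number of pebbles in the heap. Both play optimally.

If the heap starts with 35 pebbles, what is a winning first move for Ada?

Work bottom-up. With no move the player to move loses. Otherwise the position is W if at least one move leads to an L position for the opponent, and L if every move leads to a W.
n=0: no move → L
n=1: no move → L
n=2: no move → L
n=3: no move → L
n=4: no move → L
n=5: W (go to 0, an L position)
n=6: W (go to 1, an L position)
n=7: W (go to 2, an L position)
n=8: W (go to 3, an L position)
n=9: W (go to 4, an L position)
n=10: W (go to 4, an L position)
n=11: W (go to 3, an L position)
n=12: W (go to 4, an L position)
n=13: L (options 8(W), 7(W), 5(W) are all W)
n=14: L (options 9(W), 8(W), 6(W) are all W)
n=15: L (options 10(W), 9(W), 7(W) are all W)
n=16: L (options 11(W), 10(W), 8(W) are all W)
n=17: L (options 12(W), 11(W), 9(W) are all W)
n=18: W (go to 13, an L position)
n=19: W (go to 14, an L position)
n=20: W (go to 15, an L position)
n=21: W (go to 16, an L position)
n=22: W (go to 17, an L position)
n=23: W (go to 17, an L position)
n=24: W (go to 16, an L position)
n=25: W (go to 17, an L position)
n=26: L (options 21(W), 20(W), 18(W) are all W)
n=27: L (options 22(W), 21(W), 19(W) are all W)
n=28: L (options 23(W), 22(W), 20(W) are all W)
n=29: L (options 24(W), 23(W), 21(W) are all W)
n=30: L (options 25(W), 24(W), 22(W) are all W)
n=31: W (go to 26, an L position)
n=32: W (go to 27, an L position)
n=33: W (go to 28, an L position)
n=34: W (go to 29, an L position)
n=35: W (go to 30, an L position)
From 35, the L positions reachable in one move are: 30, 29, 27. Any move reaching one of these is winning.

Remove 5, leaving 30.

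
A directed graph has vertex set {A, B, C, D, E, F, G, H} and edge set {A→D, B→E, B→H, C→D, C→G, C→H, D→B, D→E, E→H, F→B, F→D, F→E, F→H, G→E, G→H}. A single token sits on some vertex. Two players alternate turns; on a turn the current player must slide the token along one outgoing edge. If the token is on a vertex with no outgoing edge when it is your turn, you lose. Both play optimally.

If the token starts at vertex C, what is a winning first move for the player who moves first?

Move to D.

Build the W/L table. Terminal = L. A non-terminal position is W if it has a move to some L; otherwise it is L.
Every edge goes from a vertex to one that appears earlier in the order H, E, B, D, G, A, F, C, so processing vertices in that order labels each vertex after all of its successors.
H: no outgoing edge → L
E: can move to H, which is L ⇒ W
B: can move to H, which is L ⇒ W
D: moves to B(W), E(W); every one is W ⇒ L
G: can move to H, which is L ⇒ W
A: can move to D, which is L ⇒ W
F: can move to D, which is L ⇒ W
C: can move to D, which is L ⇒ W
From C, the L positions reachable in one move are: D, H. Any move reaching one of these is winning.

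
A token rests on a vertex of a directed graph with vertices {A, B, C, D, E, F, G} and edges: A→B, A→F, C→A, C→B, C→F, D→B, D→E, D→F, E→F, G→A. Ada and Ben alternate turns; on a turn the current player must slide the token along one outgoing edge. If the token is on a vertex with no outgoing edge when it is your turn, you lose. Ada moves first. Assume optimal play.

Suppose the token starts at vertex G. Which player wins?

Work bottom-up. With no move the player to move loses. Otherwise the position is W if at least one move leads to an L position for the opponent, and L if every move leads to a W.
Every edge goes from a vertex to one that appears earlier in the order F, B, A, C, E, G, D, so processing vertices in that order labels each vertex after all of its successors.
F: no outgoing edge → L
B: no outgoing edge → L
A: reaches L-position B → W
C: reaches L-position B → W
E: reaches L-position F → W
G: only reaches A(W), which is W → L
D: reaches L-position B → W
The starting position G is L: whatever Ada does, the opponent receives a W position.

Ben wins.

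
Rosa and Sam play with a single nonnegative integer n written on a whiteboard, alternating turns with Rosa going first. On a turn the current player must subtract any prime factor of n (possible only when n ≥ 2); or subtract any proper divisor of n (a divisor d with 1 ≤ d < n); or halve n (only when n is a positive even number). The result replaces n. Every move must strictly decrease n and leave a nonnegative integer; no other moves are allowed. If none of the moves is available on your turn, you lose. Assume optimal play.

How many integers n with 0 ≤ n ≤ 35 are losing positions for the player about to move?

Use the standard recursion: the mover loses at a terminal position; elsewhere, the mover wins exactly when some move hands the opponent an L position.
n=0: no move → L
n=1: no move → L
n=2: reaches L-position 0 → W
n=3: reaches L-position 0 → W
n=4: only reaches 2(W), 3(W), all W → L
n=5: reaches L-position 0 → W
n=6: reaches L-position 4 → W
n=7: reaches L-position 0 → W
n=8: reaches L-position 4 → W
n=9: only reaches 6(W), 8(W), all W → L
n=10: reaches L-position 9 → W
n=11: reaches L-position 0 → W
n=12: reaches L-position 9 → W
n=13: reaches L-position 0 → W
n=14: only reaches 7(W), 12(W), 13(W), all W → L
n=15: reaches L-position 14 → W
n=16: reaches L-position 14 → W
n=17: reaches L-position 0 → W
n=18: reaches L-position 9 → W
n=19: reaches L-position 0 → W
n=20: only reaches 10(W), 15(W), 16(W), 18(W), 19(W), all W → L
n=21: reaches L-position 14 → W
n=22: reaches L-position 20 → W
n=23: reaches L-position 0 → W
n=24: reaches L-position 20 → W
n=25: reaches L-position 20 → W
n=26: only reaches 13(W), 24(W), 25(W), all W → L
n=27: reaches L-position 26 → W
n=28: reaches L-position 14 → W
n=29: reaches L-position 0 → W
n=30: reaches L-position 20 → W
n=31: reaches L-position 0 → W
n=32: only reaches 16(W), 24(W), 28(W), 30(W), 31(W), all W → L
n=33: reaches L-position 32 → W
n=34: reaches L-position 32 → W
n=35: only reaches 28(W), 30(W), 34(W), all W → L
L entries with 0 ≤ n ≤ 35: n = 0, 1, 4, 9, 14, 20, 26, 32, 35; that makes 9.

9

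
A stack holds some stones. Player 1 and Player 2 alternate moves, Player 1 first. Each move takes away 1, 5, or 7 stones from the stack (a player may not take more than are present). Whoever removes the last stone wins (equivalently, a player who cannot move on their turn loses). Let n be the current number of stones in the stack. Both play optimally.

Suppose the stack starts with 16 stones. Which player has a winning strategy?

Player 2 wins.

Use the standard recursion: the mover loses at a terminal position; elsewhere, the mover wins exactly when some move hands the opponent an L position.
n=0: no move → L
n=1: W (go to 0, an L position)
n=2: L (sole option 1(W) is W)
n=3: W (go to 2, an L position)
n=4: L (sole option 3(W) is W)
n=5: W (go to 4, an L position)
n=6: L (options 5(W), 1(W) are all W)
n=7: W (go to 6, an L position)
n=8: L (options 7(W), 3(W), 1(W) are all W)
n=9: W (go to 8, an L position)
n=10: L (options 9(W), 5(W), 3(W) are all W)
n=11: W (go to 10, an L position)
n=12: L (options 11(W), 7(W), 5(W) are all W)
n=13: W (go to 12, an L position)
n=14: L (options 13(W), 9(W), 7(W) are all W)
n=15: W (go to 14, an L position)
n=16: L (options 15(W), 11(W), 9(W) are all W)
Every move from 16 reaches a W position, so the mover loses.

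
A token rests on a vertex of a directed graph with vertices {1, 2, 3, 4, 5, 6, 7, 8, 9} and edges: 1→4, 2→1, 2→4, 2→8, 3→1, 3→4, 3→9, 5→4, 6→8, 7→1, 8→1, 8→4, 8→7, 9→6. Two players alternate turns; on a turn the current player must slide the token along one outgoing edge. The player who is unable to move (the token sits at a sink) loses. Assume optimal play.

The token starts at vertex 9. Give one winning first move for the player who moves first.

Use the standard recursion: the mover loses at a terminal position; elsewhere, the mover wins exactly when some move hands the opponent an L position.
Every edge goes from a vertex to one that appears earlier in the order 4, 1, 7, 8, 2, 6, 9, 5, 3, so processing vertices in that order labels each vertex after all of its successors.
4: no outgoing edge → L
1: can move to 4, which is L ⇒ W
7: the only move is to 1(W), a W ⇒ L
8: can move to 7, which is L ⇒ W
2: can move to 4, which is L ⇒ W
6: the only move is to 8(W), a W ⇒ L
9: can move to 6, which is L ⇒ W
5: can move to 4, which is L ⇒ W
3: can move to 4, which is L ⇒ W
From 9, the L positions reachable in one move are: 6.

Move to 6.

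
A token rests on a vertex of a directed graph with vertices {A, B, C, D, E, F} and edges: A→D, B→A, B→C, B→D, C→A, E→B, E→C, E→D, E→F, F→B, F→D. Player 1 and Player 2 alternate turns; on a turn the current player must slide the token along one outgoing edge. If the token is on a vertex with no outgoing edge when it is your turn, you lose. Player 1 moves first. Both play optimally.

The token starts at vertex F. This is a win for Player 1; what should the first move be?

Work bottom-up. With no move the player to move loses. Otherwise the position is W if at least one move leads to an L position for the opponent, and L if every move leads to a W.
Every edge goes from a vertex to one that appears earlier in the order D, A, C, B, F, E, so processing vertices in that order labels each vertex after all of its successors.
D: no outgoing edge → L
A: W (go to D, an L position)
C: L (sole option A(W) is W)
B: W (go to C, an L position)
F: W (go to D, an L position)
E: W (go to C, an L position)
From F, the L positions reachable in one move are: D.

Move to D.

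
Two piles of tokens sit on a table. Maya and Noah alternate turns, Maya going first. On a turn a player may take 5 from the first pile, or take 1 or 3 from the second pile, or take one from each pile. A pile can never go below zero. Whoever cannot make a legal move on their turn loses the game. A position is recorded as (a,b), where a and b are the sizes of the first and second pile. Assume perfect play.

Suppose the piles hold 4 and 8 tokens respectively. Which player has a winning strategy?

Noah wins.

Build the W/L table. Terminal = L. A non-terminal position is W if it has a move to some L; otherwise it is L.
No move ever increases a pile, so every position that can arise here has a ≤ 4 and b ≤ 8; it is enough to label the cells with 0 ≤ a ≤ 4 and 0 ≤ b ≤ 8.
Every move lowers a or b (never raises either), so fill the grid row by row in increasing a, and left to right within a row: each cell's successors are then already labelled.
      b=0  b=1  b=2  b=3  b=4  b=5  b=6  b=7  b=8
a=0:    L    W    L    W    L    W    L    W    L
a=1:    L    W    L    W    L    W    L    W    L
a=2:    L    W    L    W    L    W    L    W    L
a=3:    L    W    L    W    L    W    L    W    L
a=4:    L    W    L    W    L    W    L    W    L
Cells with no legal move (terminal, hence L): (0,0), (1,0), (2,0), (3,0), (4,0).
The remaining L cells, each justified by listing all of its moves:
(0,2): →(0,1)(W) only, which is W, so L
(0,4): →(0,3)(W), (0,1)(W) — all W, so L
(0,6): →(0,5)(W), (0,3)(W) — all W, so L
(0,8): →(0,7)(W), (0,5)(W) — all W, so L
(1,2): →(1,1)(W), (0,1)(W) — all W, so L
(1,4): →(1,3)(W), (1,1)(W), (0,3)(W) — all W, so L
(1,6): →(1,5)(W), (1,3)(W), (0,5)(W) — all W, so L
(1,8): →(1,7)(W), (1,5)(W), (0,7)(W) — all W, so L
(2,2): →(2,1)(W), (1,1)(W) — all W, so L
(2,4): →(2,3)(W), (2,1)(W), (1,3)(W) — all W, so L
(2,6): →(2,5)(W), (2,3)(W), (1,5)(W) — all W, so L
(2,8): →(2,7)(W), (2,5)(W), (1,7)(W) — all W, so L
(3,2): →(3,1)(W), (2,1)(W) — all W, so L
(3,4): →(3,3)(W), (3,1)(W), (2,3)(W) — all W, so L
(3,6): →(3,5)(W), (3,3)(W), (2,5)(W) — all W, so L
(3,8): →(3,7)(W), (3,5)(W), (2,7)(W) — all W, so L
(4,2): →(4,1)(W), (3,1)(W) — all W, so L
(4,4): →(4,3)(W), (4,1)(W), (3,3)(W) — all W, so L
(4,6): →(4,5)(W), (4,3)(W), (3,5)(W) — all W, so L
(4,8): →(4,7)(W), (4,5)(W), (3,7)(W) — all W, so L
Every other cell has at least one move into one of the L cells above, so it is W.
Every move from (4,8) reaches a W position, so the mover loses.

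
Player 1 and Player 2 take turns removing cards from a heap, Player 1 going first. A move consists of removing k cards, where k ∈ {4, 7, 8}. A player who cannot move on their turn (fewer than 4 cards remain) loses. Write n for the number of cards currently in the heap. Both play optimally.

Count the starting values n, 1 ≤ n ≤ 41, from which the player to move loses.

Work bottom-up. With no move the player to move loses. Otherwise the position is W if at least one move leads to an L position for the opponent, and L if every move leads to a W.
n=0: no move → L
n=1: no move → L
n=2: no move → L
n=3: no move → L
n=4: W (go to 0, an L position)
n=5: W (go to 1, an L position)
n=6: W (go to 2, an L position)
n=7: W (go to 3, an L position)
n=8: W (go to 1, an L position)
n=9: W (go to 2, an L position)
n=10: W (go to 3, an L position)
n=11: W (go to 3, an L position)
n=12: L (options 8(W), 5(W), 4(W) are all W)
n=13: L (options 9(W), 6(W), 5(W) are all W)
n=14: L (options 10(W), 7(W), 6(W) are all W)
n=15: L (options 11(W), 8(W), 7(W) are all W)
n=16: W (go to 12, an L position)
n=17: W (go to 13, an L position)
n=18: W (go to 14, an L position)
n=19: W (go to 15, an L position)
n=20: W (go to 13, an L position)
n=21: W (go to 14, an L position)
n=22: W (go to 15, an L position)
n=23: W (go to 15, an L position)
n=24: L (options 20(W), 17(W), 16(W) are all W)
n=25: L (options 21(W), 18(W), 17(W) are all W)
n=26: L (options 22(W), 19(W), 18(W) are all W)
n=27: L (options 23(W), 20(W), 19(W) are all W)
n=28: W (go to 24, an L position)
n=29: W (go to 25, an L position)
n=30: W (go to 26, an L position)
n=31: W (go to 27, an L position)
n=32: W (go to 25, an L position)
n=33: W (go to 26, an L position)
n=34: W (go to 27, an L position)
n=35: W (go to 27, an L position)
n=36: L (options 32(W), 29(W), 28(W) are all W)
n=37: L (options 33(W), 30(W), 29(W) are all W)
n=38: L (options 34(W), 31(W), 30(W) are all W)
n=39: L (options 35(W), 32(W), 31(W) are all W)
n=40: W (go to 36, an L position)
n=41: W (go to 37, an L position)
L entries with 1 ≤ n ≤ 41 (n=0 is outside the asked range and is not counted): n = 1, 2, 3, 12, 13, 14, 15, 24, 25, 26, 27, 36, 37, 38, 39; that makes 15.

15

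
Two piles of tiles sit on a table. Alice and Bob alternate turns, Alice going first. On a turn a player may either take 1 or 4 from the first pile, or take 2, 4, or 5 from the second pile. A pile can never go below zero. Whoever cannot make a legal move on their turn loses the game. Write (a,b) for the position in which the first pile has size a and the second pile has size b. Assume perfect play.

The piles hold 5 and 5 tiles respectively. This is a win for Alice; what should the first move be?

Positions with no move are L. A position that does have a move is losing for the player to move precisely when every available move leads to a winning position for the opponent. Fill in the labels:
No move ever increases a pile, so every position that can arise here has a ≤ 5 and b ≤ 5; it is enough to label the cells with 0 ≤ a ≤ 5 and 0 ≤ b ≤ 5.
Every move lowers a or b (never raises either), so fill the grid row by row in increasing a, and left to right within a row: each cell's successors are then already labelled.
      b=0  b=1  b=2  b=3  b=4  b=5
a=0:    L    L    W    W    W    W
a=1:    W    W    L    L    W    W
a=2:    L    L    W    W    W    W
a=3:    W    W    L    L    W    W
a=4:    W    W    W    W    L    L
a=5:    L    L    W    W    W    W
Cells with no legal move (terminal, hence L): (0,0), (0,1).
The remaining L cells, each justified by listing all of its moves:
(1,2): L (options (0,2)(W), (1,0)(W) are all W)
(1,3): L (options (0,3)(W), (1,1)(W) are all W)
(2,0): L (sole option (1,0)(W) is W)
(2,1): L (sole option (1,1)(W) is W)
(3,2): L (options (2,2)(W), (3,0)(W) are all W)
(3,3): L (options (2,3)(W), (3,1)(W) are all W)
(4,4): L (options (3,4)(W), (0,4)(W), (4,2)(W), (4,0)(W) are all W)
(4,5): L (options (3,5)(W), (0,5)(W), (4,3)(W), (4,1)(W), (4,0)(W) are all W)
(5,0): L (options (4,0)(W), (1,0)(W) are all W)
(5,1): L (options (4,1)(W), (1,1)(W) are all W)
Every other cell has at least one move into one of the L cells above, so it is W.
From (5,5), the L positions reachable in one move are: (4,5), (5,1), (5,0). Any move reaching one of these is winning.

Move to (4,5).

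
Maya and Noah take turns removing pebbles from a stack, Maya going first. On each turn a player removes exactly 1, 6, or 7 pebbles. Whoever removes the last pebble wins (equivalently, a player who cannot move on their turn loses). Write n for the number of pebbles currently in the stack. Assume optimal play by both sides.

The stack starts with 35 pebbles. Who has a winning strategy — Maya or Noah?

Maya wins.

Build the W/L table. Terminal = L. A non-terminal position is W if it has a move to some L; otherwise it is L.
n=0: no move → L
n=1: →0(L), so W
n=2: →1(W) only, which is W, so L
n=3: →2(L), so W
n=4: →3(W) only, which is W, so L
n=5: →4(L), so W
n=6: →0(L), so W
n=7: →0(L), so W
n=8: →2(L), so W
n=9: →2(L), so W
n=10: →4(L), so W
n=11: →4(L), so W
n=12: →11(W), 6(W), 5(W) — all W, so L
n=13: →12(L), so W
n=14: →13(W), 8(W), 7(W) — all W, so L
n=15: →14(L), so W
n=16: →15(W), 10(W), 9(W) — all W, so L
n=17: →16(L), so W
n=18: →12(L), so W
n=19: →12(L), so W
n=20: →14(L), so W
n=21: →14(L), so W
n=22: →16(L), so W
n=23: →16(L), so W
n=24: →23(W), 18(W), 17(W) — all W, so L
n=25: →24(L), so W
n=26: →25(W), 20(W), 19(W) — all W, so L
n=27: →26(L), so W
n=28: →27(W), 22(W), 21(W) — all W, so L
n=29: →28(L), so W
n=30: →24(L), so W
n=31: →24(L), so W
n=32: →26(L), so W
n=33: →26(L), so W
n=34: →28(L), so W
n=35: →28(L), so W
The starting position 35 is W: Maya should remove 7, leaving 28, handing over an L position.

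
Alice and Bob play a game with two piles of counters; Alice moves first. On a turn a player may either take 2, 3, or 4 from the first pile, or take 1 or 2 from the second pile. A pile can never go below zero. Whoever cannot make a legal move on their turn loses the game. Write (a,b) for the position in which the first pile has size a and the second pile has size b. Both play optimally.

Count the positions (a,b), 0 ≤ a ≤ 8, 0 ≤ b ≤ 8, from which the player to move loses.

Compute win/loss labels from the base case upward. A position with no move is L. Any other position is W if it can reach an L in one move, else L.
Every move lowers a or b (never raises either), so fill the grid row by row in increasing a, and left to right within a row: each cell's successors are then already labelled.
      b=0  b=1  b=2  b=3  b=4  b=5  b=6  b=7  b=8
a=0:    L    W    W    L    W    W    L    W    W
a=1:    L    W    W    L    W    W    L    W    W
a=2:    W    L    W    W    L    W    W    L    W
a=3:    W    L    W    W    L    W    W    L    W
a=4:    W    W    L    W    W    L    W    W    L
a=5:    W    W    L    W    W    L    W    W    L
a=6:    L    W    W    L    W    W    L    W    W
a=7:    L    W    W    L    W    W    L    W    W
a=8:    W    L    W    W    L    W    W    L    W
Cells with no legal move (terminal, hence L): (0,0), (1,0).
The remaining L cells, each justified by listing all of its moves:
(0,3): L (options (0,2)(W), (0,1)(W) are all W)
(0,6): L (options (0,5)(W), (0,4)(W) are all W)
(1,3): L (options (1,2)(W), (1,1)(W) are all W)
(1,6): L (options (1,5)(W), (1,4)(W) are all W)
(2,1): L (options (0,1)(W), (2,0)(W) are all W)
(2,4): L (options (0,4)(W), (2,3)(W), (2,2)(W) are all W)
(2,7): L (options (0,7)(W), (2,6)(W), (2,5)(W) are all W)
(3,1): L (options (1,1)(W), (0,1)(W), (3,0)(W) are all W)
(3,4): L (options (1,4)(W), (0,4)(W), (3,3)(W), (3,2)(W) are all W)
(3,7): L (options (1,7)(W), (0,7)(W), (3,6)(W), (3,5)(W) are all W)
(4,2): L (options (2,2)(W), (1,2)(W), (0,2)(W), (4,1)(W), (4,0)(W) are all W)
(4,5): L (options (2,5)(W), (1,5)(W), (0,5)(W), (4,4)(W), (4,3)(W) are all W)
(4,8): L (options (2,8)(W), (1,8)(W), (0,8)(W), (4,7)(W), (4,6)(W) are all W)
(5,2): L (options (3,2)(W), (2,2)(W), (1,2)(W), (5,1)(W), (5,0)(W) are all W)
(5,5): L (options (3,5)(W), (2,5)(W), (1,5)(W), (5,4)(W), (5,3)(W) are all W)
(5,8): L (options (3,8)(W), (2,8)(W), (1,8)(W), (5,7)(W), (5,6)(W) are all W)
(6,0): L (options (4,0)(W), (3,0)(W), (2,0)(W) are all W)
(6,3): L (options (4,3)(W), (3,3)(W), (2,3)(W), (6,2)(W), (6,1)(W) are all W)
(6,6): L (options (4,6)(W), (3,6)(W), (2,6)(W), (6,5)(W), (6,4)(W) are all W)
(7,0): L (options (5,0)(W), (4,0)(W), (3,0)(W) are all W)
(7,3): L (options (5,3)(W), (4,3)(W), (3,3)(W), (7,2)(W), (7,1)(W) are all W)
(7,6): L (options (5,6)(W), (4,6)(W), (3,6)(W), (7,5)(W), (7,4)(W) are all W)
(8,1): L (options (6,1)(W), (5,1)(W), (4,1)(W), (8,0)(W) are all W)
(8,4): L (options (6,4)(W), (5,4)(W), (4,4)(W), (8,3)(W), (8,2)(W) are all W)
(8,7): L (options (6,7)(W), (5,7)(W), (4,7)(W), (8,6)(W), (8,5)(W) are all W)
Every other cell has at least one move into one of the L cells above, so it is W.
L cells per row: a=0: 3, a=1: 3, a=2: 3, a=3: 3, a=4: 3, a=5: 3, a=6: 3, a=7: 3, a=8: 3; total 27.

27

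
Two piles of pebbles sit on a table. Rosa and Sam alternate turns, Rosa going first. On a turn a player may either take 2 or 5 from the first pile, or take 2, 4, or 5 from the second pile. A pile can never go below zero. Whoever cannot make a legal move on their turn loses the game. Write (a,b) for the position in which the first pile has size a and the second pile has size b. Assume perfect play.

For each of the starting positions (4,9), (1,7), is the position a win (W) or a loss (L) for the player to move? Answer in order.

(4,9): W, (1,7): L

Use the standard recursion: the mover loses at a terminal position; elsewhere, the mover wins exactly when some move hands the opponent an L position.
No move ever increases a pile, so every position that can arise here has a ≤ 4 and b ≤ 9; it is enough to label the cells with 0 ≤ a ≤ 4 and 0 ≤ b ≤ 9.
Every move lowers a or b (never raises either), so fill the grid row by row in increasing a, and left to right within a row: each cell's successors are then already labelled.
      b=0  b=1  b=2  b=3  b=4  b=5  b=6  b=7  b=8  b=9
a=0:    L    L    W    W    W    W    W    L    L    W
a=1:    L    L    W    W    W    W    W    L    L    W
a=2:    W    W    L    L    W    W    W    W    W    L
a=3:    W    W    L    L    W    W    W    W    W    L
a=4:    L    L    W    W    W    W    W    L    L    W
Cells with no legal move (terminal, hence L): (0,0), (0,1), (1,0), (1,1).
The remaining L cells, each justified by listing all of its moves:
(0,7): →(0,5)(W), (0,3)(W), (0,2)(W) — all W, so L
(0,8): →(0,6)(W), (0,4)(W), (0,3)(W) — all W, so L
(1,7): →(1,5)(W), (1,3)(W), (1,2)(W) — all W, so L
(1,8): →(1,6)(W), (1,4)(W), (1,3)(W) — all W, so L
(2,2): →(0,2)(W), (2,0)(W) — all W, so L
(2,3): →(0,3)(W), (2,1)(W) — all W, so L
(2,9): →(0,9)(W), (2,7)(W), (2,5)(W), (2,4)(W) — all W, so L
(3,2): →(1,2)(W), (3,0)(W) — all W, so L
(3,3): →(1,3)(W), (3,1)(W) — all W, so L
(3,9): →(1,9)(W), (3,7)(W), (3,5)(W), (3,4)(W) — all W, so L
(4,0): →(2,0)(W) only, which is W, so L
(4,1): →(2,1)(W) only, which is W, so L
(4,7): →(2,7)(W), (4,5)(W), (4,3)(W), (4,2)(W) — all W, so L
(4,8): →(2,8)(W), (4,6)(W), (4,4)(W), (4,3)(W) — all W, so L
Every other cell has at least one move into one of the L cells above, so it is W.
(4,9): the move to (2,9) reaches an L cell, so W
(1,7): one of the L cells justified above, so L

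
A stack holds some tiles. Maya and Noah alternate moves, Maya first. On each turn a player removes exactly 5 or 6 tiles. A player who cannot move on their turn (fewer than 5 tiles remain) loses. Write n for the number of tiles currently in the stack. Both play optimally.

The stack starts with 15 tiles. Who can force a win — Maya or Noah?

Label each position W (a win for the player to move) or L (a loss). A position with no legal move is L; any other position is W exactly when some move reaches an L, and L when every move reaches a W.
n=0: no move → L
n=1: no move → L
n=2: no move → L
n=3: no move → L
n=4: no move → L
n=5: can move to 0, which is L ⇒ W
n=6: can move to 1, which is L ⇒ W
n=7: can move to 2, which is L ⇒ W
n=8: can move to 3, which is L ⇒ W
n=9: can move to 4, which is L ⇒ W
n=10: can move to 4, which is L ⇒ W
n=11: moves to 6(W), 5(W); every one is W ⇒ L
n=12: moves to 7(W), 6(W); every one is W ⇒ L
n=13: moves to 8(W), 7(W); every one is W ⇒ L
n=14: moves to 9(W), 8(W); every one is W ⇒ L
n=15: moves to 10(W), 9(W); every one is W ⇒ L
Every move from 15 reaches a W position, so the mover loses.

Noah wins.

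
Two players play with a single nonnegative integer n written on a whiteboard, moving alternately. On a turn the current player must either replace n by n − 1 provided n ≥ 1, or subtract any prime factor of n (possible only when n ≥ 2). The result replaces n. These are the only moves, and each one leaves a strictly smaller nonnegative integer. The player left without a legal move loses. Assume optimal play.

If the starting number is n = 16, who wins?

The second player wins.

Positions with no move are L. A position that does have a move is losing for the player to move precisely when every available move leads to a winning position for the opponent. Fill in the labels:
n=0: no move → L
n=1: W (go to 0, an L position)
n=2: W (go to 0, an L position)
n=3: W (go to 0, an L position)
n=4: L (options 2(W), 3(W) are all W)
n=5: W (go to 0, an L position)
n=6: W (go to 4, an L position)
n=7: W (go to 0, an L position)
n=8: L (options 6(W), 7(W) are all W)
n=9: W (go to 8, an L position)
n=10: W (go to 8, an L position)
n=11: W (go to 0, an L position)
n=12: L (options 9(W), 10(W), 11(W) are all W)
n=13: W (go to 0, an L position)
n=14: W (go to 12, an L position)
n=15: W (go to 12, an L position)
n=16: L (options 14(W), 15(W) are all W)
The starting position 16 is L: whatever the player to move does, the opponent receives a W position.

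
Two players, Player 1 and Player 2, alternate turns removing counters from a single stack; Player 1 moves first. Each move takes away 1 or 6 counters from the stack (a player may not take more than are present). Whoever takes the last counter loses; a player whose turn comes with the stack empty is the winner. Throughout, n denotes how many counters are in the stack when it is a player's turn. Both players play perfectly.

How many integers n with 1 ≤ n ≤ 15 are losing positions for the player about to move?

Work bottom-up. With no move the player to move wins. Otherwise the position is W if at least one move leads to an L position for the opponent, and L if every move leads to a W.
n=0: no move; the opponent has just taken the last counter and therefore loses → W
n=1: the only move is to 0(W), a W ⇒ L
n=2: can move to 1, which is L ⇒ W
n=3: the only move is to 2(W), a W ⇒ L
n=4: can move to 3, which is L ⇒ W
n=5: the only move is to 4(W), a W ⇒ L
n=6: can move to 5, which is L ⇒ W
n=7: can move to 1, which is L ⇒ W
n=8: moves to 7(W), 2(W); every one is W ⇒ L
n=9: can move to 8, which is L ⇒ W
n=10: moves to 9(W), 4(W); every one is W ⇒ L
n=11: can move to 10, which is L ⇒ W
n=12: moves to 11(W), 6(W); every one is W ⇒ L
n=13: can move to 12, which is L ⇒ W
n=14: can move to 8, which is L ⇒ W
n=15: moves to 14(W), 9(W); every one is W ⇒ L
L entries with 1 ≤ n ≤ 15 (the range starts at n=1): n = 1, 3, 5, 8, 10, 12, 15; that makes 7.

7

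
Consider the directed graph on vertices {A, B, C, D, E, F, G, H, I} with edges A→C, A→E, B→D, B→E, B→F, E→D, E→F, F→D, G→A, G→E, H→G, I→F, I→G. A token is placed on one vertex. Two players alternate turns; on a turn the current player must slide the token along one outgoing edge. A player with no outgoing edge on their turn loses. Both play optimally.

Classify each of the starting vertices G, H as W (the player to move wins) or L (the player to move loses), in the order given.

G: L, H: W

Build the W/L table. Terminal = L. A non-terminal position is W if it has a move to some L; otherwise it is L.
Every edge goes from a vertex to one that appears earlier in the order D, C, F, E, A, G, H, I, B, so processing vertices in that order labels each vertex after all of its successors.
D: no outgoing edge → L
C: no outgoing edge → L
F: →D(L), so W
E: →D(L), so W
A: →C(L), so W
G: →A(W), E(W) — all W, so L
H: →G(L), so W
I: →G(L), so W
B: →D(L), so W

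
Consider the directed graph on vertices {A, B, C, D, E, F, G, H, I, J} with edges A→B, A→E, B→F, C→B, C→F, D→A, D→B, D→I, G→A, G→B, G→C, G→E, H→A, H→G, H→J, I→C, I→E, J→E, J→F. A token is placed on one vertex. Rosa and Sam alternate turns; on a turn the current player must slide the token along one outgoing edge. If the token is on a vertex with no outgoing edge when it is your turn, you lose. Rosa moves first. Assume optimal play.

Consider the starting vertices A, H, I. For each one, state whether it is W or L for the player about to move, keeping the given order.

A: W, H: L, I: W

Classify positions by backward induction: terminal positions (no move available) are L. From any other position, the mover wins iff some move reaches an L.
Every edge goes from a vertex to one that appears earlier in the order F, E, B, C, I, A, G, J, D, H, so processing vertices in that order labels each vertex after all of its successors.
F: no outgoing edge → L
E: no outgoing edge → L
B: can move to F, which is L ⇒ W
C: can move to F, which is L ⇒ W
I: can move to E, which is L ⇒ W
A: can move to E, which is L ⇒ W
G: can move to E, which is L ⇒ W
J: can move to E, which is L ⇒ W
D: moves to A(W), I(W), B(W); every one is W ⇒ L
H: moves to J(W), G(W), A(W); every one is W ⇒ L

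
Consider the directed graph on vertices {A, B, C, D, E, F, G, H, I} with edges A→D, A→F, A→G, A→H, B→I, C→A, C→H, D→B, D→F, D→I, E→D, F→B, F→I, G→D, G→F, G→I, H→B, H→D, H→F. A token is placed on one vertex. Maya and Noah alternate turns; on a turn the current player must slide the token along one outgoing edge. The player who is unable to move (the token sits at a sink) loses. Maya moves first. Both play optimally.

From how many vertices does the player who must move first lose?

Classify positions by backward induction: terminal positions (no move available) are L. From any other position, the mover wins iff some move reaches an L.
Every edge goes from a vertex to one that appears earlier in the order I, B, F, D, H, G, A, C, E, so processing vertices in that order labels each vertex after all of its successors.
I: no outgoing edge → L
B: →I(L), so W
F: →I(L), so W
D: →I(L), so W
H: →D(W), F(W), B(W) — all W, so L
G: →I(L), so W
A: →H(L), so W
C: →H(L), so W
E: →D(W) only, which is W, so L
The L vertices are E, H, I; that is 3 in all.

3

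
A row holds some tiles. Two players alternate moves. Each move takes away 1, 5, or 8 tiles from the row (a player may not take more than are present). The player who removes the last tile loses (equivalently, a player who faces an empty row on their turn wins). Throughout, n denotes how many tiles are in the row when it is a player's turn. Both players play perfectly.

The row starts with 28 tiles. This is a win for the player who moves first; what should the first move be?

Remove 1, leaving 27.

Work bottom-up. With no move the player to move wins. Otherwise the position is W if at least one move leads to an L position for the opponent, and L if every move leads to a W.
n=0: no move; the opponent has just taken the last tile and therefore loses → W
n=1: →0(W) only, which is W, so L
n=2: →1(L), so W
n=3: →2(W) only, which is W, so L
n=4: →3(L), so W
n=5: →4(W), 0(W) — all W, so L
n=6: →5(L), so W
n=7: →6(W), 2(W) — all W, so L
n=8: →7(L), so W
n=9: →1(L), so W
n=10: →5(L), so W
n=11: →3(L), so W
n=12: →7(L), so W
n=13: →5(L), so W
n=14: →13(W), 9(W), 6(W) — all W, so L
n=15: →14(L), so W
n=16: →15(W), 11(W), 8(W) — all W, so L
n=17: →16(L), so W
n=18: →17(W), 13(W), 10(W) — all W, so L
n=19: →18(L), so W
n=20: →19(W), 15(W), 12(W) — all W, so L
n=21: →20(L), so W
n=22: →14(L), so W
n=23: →18(L), so W
n=24: →16(L), so W
n=25: →20(L), so W
n=26: →18(L), so W
n=27: →26(W), 22(W), 19(W) — all W, so L
n=28: →27(L), so W
From 28, the L positions reachable in one move are: 27, 20. Any move reaching one of these is winning.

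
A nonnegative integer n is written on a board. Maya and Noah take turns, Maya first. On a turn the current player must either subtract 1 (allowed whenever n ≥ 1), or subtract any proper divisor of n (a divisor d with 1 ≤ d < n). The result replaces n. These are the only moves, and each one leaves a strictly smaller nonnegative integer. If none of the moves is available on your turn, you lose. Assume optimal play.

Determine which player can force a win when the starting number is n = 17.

Classify positions by backward induction: terminal positions (no move available) are L. From any other position, the mover wins iff some move reaches an L.
n=0: no move → L
n=1: →0(L), so W
n=2: →1(W) only, which is W, so L
n=3: →2(L), so W
n=4: →2(L), so W
n=5: →4(W) only, which is W, so L
n=6: →5(L), so W
n=7: →6(W) only, which is W, so L
n=8: →7(L), so W
n=9: →6(W), 8(W) — all W, so L
n=10: →5(L), so W
n=11: →10(W) only, which is W, so L
n=12: →9(L), so W
n=13: →12(W) only, which is W, so L
n=14: →7(L), so W
n=15: →10(W), 12(W), 14(W) — all W, so L
n=16: →15(L), so W
n=17: →16(W) only, which is W, so L
The starting position 17 is L: whatever Maya does, the opponent receives a W position.

Noah wins.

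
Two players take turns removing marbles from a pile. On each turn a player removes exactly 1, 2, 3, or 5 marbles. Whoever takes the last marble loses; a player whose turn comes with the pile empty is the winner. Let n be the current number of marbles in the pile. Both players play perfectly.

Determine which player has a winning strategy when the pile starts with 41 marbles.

Classify positions by backward induction: terminal positions (no move available) are W. From any other position, the mover wins iff some move reaches an L.
n=0: no move; the opponent has just taken the last marble and therefore loses → W
n=1: the only move is to 0(W), a W ⇒ L
n=2: can move to 1, which is L ⇒ W
n=3: can move to 1, which is L ⇒ W
n=4: can move to 1, which is L ⇒ W
n=5: moves to 4(W), 3(W), 2(W), 0(W); every one is W ⇒ L
n=6: can move to 5, which is L ⇒ W
n=7: can move to 5, which is L ⇒ W
n=8: can move to 5, which is L ⇒ W
n=9: moves to 8(W), 7(W), 6(W), 4(W); every one is W ⇒ L
n=10: can move to 9, which is L ⇒ W
n=11: can move to 9, which is L ⇒ W
n=12: can move to 9, which is L ⇒ W
n=13: moves to 12(W), 11(W), 10(W), 8(W); every one is W ⇒ L
n=14: can move to 13, which is L ⇒ W
n=15: can move to 13, which is L ⇒ W
n=16: can move to 13, which is L ⇒ W
n=17: moves to 16(W), 15(W), 14(W), 12(W); every one is W ⇒ L
n=18: can move to 17, which is L ⇒ W
n=19: can move to 17, which is L ⇒ W
n=20: can move to 17, which is L ⇒ W
n=21: moves to 20(W), 19(W), 18(W), 16(W); every one is W ⇒ L
n=22: can move to 21, which is L ⇒ W
n=23: can move to 21, which is L ⇒ W
n=24: can move to 21, which is L ⇒ W
n=25: moves to 24(W), 23(W), 22(W), 20(W); every one is W ⇒ L
n=26: can move to 25, which is L ⇒ W
n=27: can move to 25, which is L ⇒ W
n=28: can move to 25, which is L ⇒ W
n=29: moves to 28(W), 27(W), 26(W), 24(W); every one is W ⇒ L
n=30: can move to 29, which is L ⇒ W
n=31: can move to 29, which is L ⇒ W
n=32: can move to 29, which is L ⇒ W
n=33: moves to 32(W), 31(W), 30(W), 28(W); every one is W ⇒ L
n=34: can move to 33, which is L ⇒ W
n=35: can move to 33, which is L ⇒ W
n=36: can move to 33, which is L ⇒ W
n=37: moves to 36(W), 35(W), 34(W), 32(W); every one is W ⇒ L
n=38: can move to 37, which is L ⇒ W
n=39: can move to 37, which is L ⇒ W
n=40: can move to 37, which is L ⇒ W
n=41: moves to 40(W), 39(W), 38(W), 36(W); every one is W ⇒ L
Every move from 41 reaches a W position, so the mover loses.

The second player wins.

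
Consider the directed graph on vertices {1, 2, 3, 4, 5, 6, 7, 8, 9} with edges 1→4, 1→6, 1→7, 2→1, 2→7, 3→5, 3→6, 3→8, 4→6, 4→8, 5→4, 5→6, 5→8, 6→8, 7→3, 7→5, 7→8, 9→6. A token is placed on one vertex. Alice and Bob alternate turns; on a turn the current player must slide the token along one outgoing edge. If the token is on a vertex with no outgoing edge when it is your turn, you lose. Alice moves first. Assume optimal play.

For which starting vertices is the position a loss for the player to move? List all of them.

1, 8, 9

Classify positions by backward induction: terminal positions (no move available) are L. From any other position, the mover wins iff some move reaches an L.
Every edge goes from a vertex to one that appears earlier in the order 8, 6, 4, 5, 3, 7, 1, 9, 2, so processing vertices in that order labels each vertex after all of its successors.
8: no outgoing edge → L
6: →8(L), so W
4: →8(L), so W
5: →8(L), so W
3: →8(L), so W
7: →8(L), so W
1: →7(W), 4(W), 6(W) — all W, so L
9: →6(W) only, which is W, so L
2: →1(L), so W
Reading off the rows marked L gives the requested list; there are 3 such vertices.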